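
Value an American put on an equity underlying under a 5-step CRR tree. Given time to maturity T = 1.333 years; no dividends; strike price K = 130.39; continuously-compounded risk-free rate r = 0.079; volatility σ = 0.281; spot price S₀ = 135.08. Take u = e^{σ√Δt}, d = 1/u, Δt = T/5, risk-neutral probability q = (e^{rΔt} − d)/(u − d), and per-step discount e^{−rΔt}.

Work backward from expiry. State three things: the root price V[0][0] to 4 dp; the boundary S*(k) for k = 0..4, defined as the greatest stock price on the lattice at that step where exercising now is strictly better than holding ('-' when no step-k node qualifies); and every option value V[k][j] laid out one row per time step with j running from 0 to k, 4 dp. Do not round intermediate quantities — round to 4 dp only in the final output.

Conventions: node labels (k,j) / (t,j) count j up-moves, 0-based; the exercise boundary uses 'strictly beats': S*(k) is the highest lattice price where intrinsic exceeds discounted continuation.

price = 10.6536
boundary = - - 101.0573 87.4090 101.0573
tree:
10.6536
18.0125 4.7282
29.3327 8.9618 1.2638
42.9810 16.5322 2.7869 0.0000
54.7860 29.3327 6.1459 0.0000 0.0000
64.9968 42.9810 13.5533 0.0000 0.0000 0.0000

Δt=0.26660, u=1.15614, d=0.86494, q=0.53688, disc=e^(-rΔt)=0.97916
k=5 terminal: V=max(K-S,0) → 64.9968 42.9810 13.5533 0.0000 0.0000 0.0000
k=4: j=0 S=75.6040 intr=54.7860 cont=52.0686 V=54.7860[EX]; j=1 S=101.0573 intr=29.3327 cont=26.6152 V=29.3327[EX]; j=2 S=135.0800 intr=0.0000 cont=6.1459 V=6.1459[hold]; j=3 S=180.5570 intr=0.0000 cont=0.0000 V=0.0000[hold]; j=4 S=241.3446 intr=0.0000 cont=0.0000 V=0.0000[hold]  S*(4)=101.0573
k=3: j=0 S=87.4090 intr=42.9810 cont=40.2635 V=42.9810[EX]; j=1 S=116.8367 intr=13.5533 cont=16.5322 V=16.5322[hold]; j=2 S=156.1718 intr=0.0000 cont=2.7869 V=2.7869[hold]; j=3 S=208.7497 intr=0.0000 cont=0.0000 V=0.0000[hold]  S*(3)=87.4090
k=2: j=0 S=101.0573 intr=29.3327 cont=28.1812 V=29.3327[EX]; j=1 S=135.0800 intr=0.0000 cont=8.9618 V=8.9618[hold]; j=2 S=180.5570 intr=0.0000 cont=1.2638 V=1.2638[hold]  S*(2)=101.0573
k=1: j=0 S=116.8367 intr=13.5533 cont=18.0125 V=18.0125[hold]; j=1 S=156.1718 intr=0.0000 cont=4.7282 V=4.7282[hold]  S*(1)=-
k=0: j=0 S=135.0800 intr=0.0000 cont=10.6536 V=10.6536[hold]  S*(0)=-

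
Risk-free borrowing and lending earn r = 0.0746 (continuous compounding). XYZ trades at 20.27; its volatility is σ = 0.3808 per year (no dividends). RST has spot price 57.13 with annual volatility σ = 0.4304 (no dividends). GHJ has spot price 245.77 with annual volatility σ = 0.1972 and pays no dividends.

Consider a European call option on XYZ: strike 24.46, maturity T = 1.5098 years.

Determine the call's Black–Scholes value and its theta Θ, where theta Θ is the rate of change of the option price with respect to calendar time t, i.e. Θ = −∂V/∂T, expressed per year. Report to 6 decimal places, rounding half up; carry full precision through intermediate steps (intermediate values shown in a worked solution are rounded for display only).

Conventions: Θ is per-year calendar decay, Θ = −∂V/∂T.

σ√T = 0.3808·√1.5098 = 0.467904
d₁ = (ln(S/K) + (r+σ²/2)T) / (σ√T) = (ln(20.27/24.46) + (0.0746+0.3808²/2)·1.5098) / 0.467904 = (-0.187897 + 0.222098) / 0.467904 = 0.073094
d₂ = d₁ − σ√T = 0.073094 − 0.467904 = -0.394810
e^{−rT} = 0.893480
N(d₁) = 0.529134,  N(d₂) = 0.346492
Call price V = S·N(d₁) − K·e^{−rT}·N(d₂) = 10.725553 − 7.572409 = 3.153143
φ(d₁) = (1/√(2π))·e^{−d₁²/2} = 0.397878
Θ = −S·φ(d₁)·σ/(2√T) − r·K·e^{−rT}·N(d₂) = −1.249715 − 0.564902 = -1.814616

price = 3.153143
Θ = -1.814616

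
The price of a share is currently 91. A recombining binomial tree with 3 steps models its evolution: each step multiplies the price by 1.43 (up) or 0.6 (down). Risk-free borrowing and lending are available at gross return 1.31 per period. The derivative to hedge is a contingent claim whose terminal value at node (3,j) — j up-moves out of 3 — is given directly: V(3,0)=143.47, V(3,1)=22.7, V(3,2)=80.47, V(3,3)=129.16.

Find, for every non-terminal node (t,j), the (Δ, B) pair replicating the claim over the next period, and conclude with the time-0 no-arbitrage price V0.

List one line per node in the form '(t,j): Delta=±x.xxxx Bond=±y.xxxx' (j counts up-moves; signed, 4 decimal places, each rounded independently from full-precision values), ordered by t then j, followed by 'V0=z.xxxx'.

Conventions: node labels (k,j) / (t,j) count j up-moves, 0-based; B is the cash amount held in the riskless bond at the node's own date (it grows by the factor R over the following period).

(0,0): Delta=0.3656 Bond=14.7845
(1,0): Delta=0.5383 Bond=9.9407
(1,1): Delta=0.3534 Bond=20.9610
(2,0): Delta=-4.4416 Bond=176.1631
(2,1): Delta=0.8914 Bond=-14.5507
(2,2): Delta=0.3152 Bond=34.5591
V0=48.0581

No-arbitrage ⇒ martingale measure with p* = (R−d)/(u−d) = 0.8554.
At maturity the claim pays: V(3,0)=143.4700, V(3,1)=22.7000, V(3,2)=80.4700, V(3,3)=129.1600
  t=2,j=0: stock 32.7600 → up 46.8468 (V=22.7000), down 19.6560 (V=143.4700). Price 30.6570; hedge Δ=-4.4416, bond B=176.1631.
  t=2,j=1: stock 78.0780 → up 111.6515 (V=80.4700), down 46.8468 (V=22.7000). Price 55.0517; hedge Δ=0.8914, bond B=-14.5507.
  t=2,j=2: stock 186.0859 → up 266.1028 (V=129.1600), down 111.6515 (V=80.4700). Price 93.2217; hedge Δ=0.3152, bond B=34.5591.
  t=1,j=0: stock 54.6000 → up 78.0780 (V=55.0517), down 32.7600 (V=30.6570). Price 39.3319; hedge Δ=0.5383, bond B=9.9407.
  t=1,j=1: stock 130.1300 → up 186.0859 (V=93.2217), down 78.0780 (V=55.0517). Price 66.9490; hedge Δ=0.3534, bond B=20.9610.
  t=0,j=0: stock 91.0000 → up 130.1300 (V=66.9490), down 54.6000 (V=39.3319). Price 48.0581; hedge Δ=0.3656, bond B=14.7845.
Verification: the root portfolio costs Δ(0,0)·S0 + B(0,0) = 48.0581, matching V0.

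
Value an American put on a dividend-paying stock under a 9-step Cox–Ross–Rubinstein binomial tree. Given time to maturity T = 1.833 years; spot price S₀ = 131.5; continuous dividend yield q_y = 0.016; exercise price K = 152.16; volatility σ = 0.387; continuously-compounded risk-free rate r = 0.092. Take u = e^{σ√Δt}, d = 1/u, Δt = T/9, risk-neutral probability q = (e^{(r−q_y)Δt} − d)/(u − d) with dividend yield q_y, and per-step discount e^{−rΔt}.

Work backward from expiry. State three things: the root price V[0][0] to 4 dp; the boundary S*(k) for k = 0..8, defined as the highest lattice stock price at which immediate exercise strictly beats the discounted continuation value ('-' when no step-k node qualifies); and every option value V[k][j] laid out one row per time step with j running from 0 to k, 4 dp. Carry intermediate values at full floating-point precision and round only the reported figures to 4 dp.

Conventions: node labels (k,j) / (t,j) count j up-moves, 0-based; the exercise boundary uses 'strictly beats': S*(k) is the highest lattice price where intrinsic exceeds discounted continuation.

price = 31.2223
boundary = - - 92.7312 77.8710 92.7312 110.4271 92.7312 110.4271 131.5000
tree:
31.2223
43.7025 19.9650
59.4288 29.6816 11.0365
74.2890 42.7587 17.7713 4.7421
86.7678 59.4288 27.7618 8.4869 1.1896
97.2469 74.2890 41.7329 14.8882 2.4285 0.0000
106.0467 86.7678 59.4288 25.4181 4.9575 0.0000 0.0000
113.4364 97.2469 74.2890 41.7329 10.1204 0.0000 0.0000 0.0000
119.6418 106.0467 86.7678 59.4288 20.6600 0.0000 0.0000 0.0000 0.0000
124.8529 113.4364 97.2469 74.2890 41.7329 0.0000 0.0000 0.0000 0.0000 0.0000

params: Δt=0.20367 u=1.19083 d=0.83975 q=0.50088 e^(-rΔt)=0.98144
t_9 payoffs: 124.8529 113.4364 97.2469 74.2890 41.7329 0.0000 0.0000 0.0000 0.0000 0.0000
t_8: node(8,0) S=32.5182 payoff=119.6418 vs cont=116.9231 → 119.6418 [stop]  node(8,1) S=46.1133 payoff=106.0467 vs cont=103.3722 → 106.0467 [stop]  node(8,2) S=65.3922 payoff=86.7678 vs cont=84.1560 → 86.7678 [stop]  node(8,3) S=92.7312 payoff=59.4288 vs cont=56.9060 → 59.4288 [stop]  node(8,4) S=131.5000 payoff=20.6600 vs cont=20.4431 → 20.6600 [stop]  node(8,5) S=186.4772 payoff=0.0000 vs cont=0.0000 → 0.0000 [wait]  node(8,6) S=264.4390 payoff=0.0000 vs cont=0.0000 → 0.0000 [wait]  node(8,7) S=374.9949 payoff=0.0000 vs cont=0.0000 → 0.0000 [wait]  node(8,8) S=531.7718 payoff=0.0000 vs cont=0.0000 → 0.0000 [wait]  ⇒ S*(8)=131.5000
t_7: node(7,0) S=38.7236 payoff=113.4364 vs cont=110.7378 → 113.4364 [stop]  node(7,1) S=54.9131 payoff=97.2469 vs cont=94.6010 → 97.2469 [stop]  node(7,2) S=77.8710 payoff=74.2890 vs cont=71.7178 → 74.2890 [stop]  node(7,3) S=110.4271 payoff=41.7329 vs cont=39.2676 → 41.7329 [stop]  node(7,4) S=156.5942 payoff=0.0000 vs cont=10.1204 → 10.1204 [wait]  node(7,5) S=222.0627 payoff=0.0000 vs cont=0.0000 → 0.0000 [wait]  node(7,6) S=314.9020 payoff=0.0000 vs cont=0.0000 → 0.0000 [wait]  node(7,7) S=446.5554 payoff=0.0000 vs cont=0.0000 → 0.0000 [wait]  ⇒ S*(7)=110.4271
t_6: node(6,0) S=46.1133 payoff=106.0467 vs cont=103.3722 → 106.0467 [stop]  node(6,1) S=65.3922 payoff=86.7678 vs cont=84.1560 → 86.7678 [stop]  node(6,2) S=92.7312 payoff=59.4288 vs cont=56.9060 → 59.4288 [stop]  node(6,3) S=131.5000 payoff=20.6600 vs cont=25.4181 → 25.4181 [wait]  node(6,4) S=186.4772 payoff=0.0000 vs cont=4.9575 → 4.9575 [wait]  node(6,5) S=264.4390 payoff=0.0000 vs cont=0.0000 → 0.0000 [wait]  node(6,6) S=374.9949 payoff=0.0000 vs cont=0.0000 → 0.0000 [wait]  ⇒ S*(6)=92.7312
t_5: node(5,0) S=54.9131 payoff=97.2469 vs cont=94.6010 → 97.2469 [stop]  node(5,1) S=77.8710 payoff=74.2890 vs cont=71.7178 → 74.2890 [stop]  node(5,2) S=110.4271 payoff=41.7329 vs cont=41.6066 → 41.7329 [stop]  node(5,3) S=156.5942 payoff=0.0000 vs cont=14.8882 → 14.8882 [wait]  node(5,4) S=222.0627 payoff=0.0000 vs cont=2.4285 → 2.4285 [wait]  node(5,5) S=314.9020 payoff=0.0000 vs cont=0.0000 → 0.0000 [wait]  ⇒ S*(5)=110.4271
t_4: node(4,0) S=65.3922 payoff=86.7678 vs cont=84.1560 → 86.7678 [stop]  node(4,1) S=92.7312 payoff=59.4288 vs cont=56.9060 → 59.4288 [stop]  node(4,2) S=131.5000 payoff=20.6600 vs cont=27.7618 → 27.7618 [wait]  node(4,3) S=186.4772 payoff=0.0000 vs cont=8.4869 → 8.4869 [wait]  node(4,4) S=264.4390 payoff=0.0000 vs cont=1.1896 → 1.1896 [wait]  ⇒ S*(4)=92.7312
t_3: node(3,0) S=77.8710 payoff=74.2890 vs cont=71.7178 → 74.2890 [stop]  node(3,1) S=110.4271 payoff=41.7329 vs cont=42.7587 → 42.7587 [wait]  node(3,2) S=156.5942 payoff=0.0000 vs cont=17.7713 → 17.7713 [wait]  node(3,3) S=222.0627 payoff=0.0000 vs cont=4.7421 → 4.7421 [wait]  ⇒ S*(3)=77.8710
t_2: node(2,0) S=92.7312 payoff=59.4288 vs cont=57.4103 → 59.4288 [stop]  node(2,1) S=131.5000 payoff=20.6600 vs cont=29.6816 → 29.6816 [wait]  node(2,2) S=186.4772 payoff=0.0000 vs cont=11.0365 → 11.0365 [wait]  ⇒ S*(2)=92.7312
t_1: node(1,0) S=110.4271 payoff=41.7329 vs cont=43.7025 → 43.7025 [wait]  node(1,1) S=156.5942 payoff=0.0000 vs cont=19.9650 → 19.9650 [wait]  ⇒ S*(1)=-
t_0: node(0,0) S=131.5000 payoff=20.6600 vs cont=31.2223 → 31.2223 [wait]  ⇒ S*(0)=-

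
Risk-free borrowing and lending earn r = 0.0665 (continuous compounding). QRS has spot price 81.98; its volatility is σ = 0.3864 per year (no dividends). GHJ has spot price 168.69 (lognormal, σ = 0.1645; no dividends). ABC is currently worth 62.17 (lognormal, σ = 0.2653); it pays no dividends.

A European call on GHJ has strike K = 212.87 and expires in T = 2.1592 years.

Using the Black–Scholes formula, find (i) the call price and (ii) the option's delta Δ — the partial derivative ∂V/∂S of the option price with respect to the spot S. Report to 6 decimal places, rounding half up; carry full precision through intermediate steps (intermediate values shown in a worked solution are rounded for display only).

price = 10.262012
Δ = 0.402273

σ√T = 0.1645·√2.1592 = 0.241720
d₁ = (ln(S/K) + (r+σ²/2)T) / (σ√T) = (ln(168.69/212.87) + (0.0665+0.1645²/2)·2.1592) / 0.241720 = (-0.232619 + 0.172801) / 0.241720 = -0.247468
d₂ = d₁ − σ√T = -0.247468 − 0.241720 = -0.489188
e^{−rT} = 0.866246
N(d₁) = 0.402273,  N(d₂) = 0.312354
Call price V = S·N(d₁) − K·e^{−rT}·N(d₂) = 67.859447 − 57.597435 = 10.262012
Δ = N(d₁) = 0.402273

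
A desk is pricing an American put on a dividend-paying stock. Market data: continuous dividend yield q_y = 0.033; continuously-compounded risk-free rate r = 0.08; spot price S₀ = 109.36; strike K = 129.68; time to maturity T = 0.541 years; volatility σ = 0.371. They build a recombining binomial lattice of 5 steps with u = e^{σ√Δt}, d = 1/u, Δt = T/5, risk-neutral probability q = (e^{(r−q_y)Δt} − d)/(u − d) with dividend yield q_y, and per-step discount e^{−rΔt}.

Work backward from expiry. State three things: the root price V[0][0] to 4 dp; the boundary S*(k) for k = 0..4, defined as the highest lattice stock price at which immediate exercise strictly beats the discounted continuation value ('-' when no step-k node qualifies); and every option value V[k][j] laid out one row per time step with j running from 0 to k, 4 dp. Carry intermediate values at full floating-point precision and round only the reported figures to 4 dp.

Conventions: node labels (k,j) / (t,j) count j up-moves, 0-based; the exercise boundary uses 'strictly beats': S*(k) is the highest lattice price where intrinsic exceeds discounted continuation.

price = 23.7906
boundary = - - 85.6761 96.7964 109.3600
tree:
23.7906
33.0913 14.5461
44.0039 22.3366 6.7074
53.8467 32.8836 11.7711 1.5637
62.5587 44.0039 20.3200 3.0949 0.0000
70.2698 53.8467 32.8836 6.1257 0.0000 0.0000

Δt=0.10820, u=1.12979, d=0.88512, q=0.49037, disc=e^(-rΔt)=0.99138
k=5 terminal: V=max(K-S,0) → 70.2698 53.8467 32.8836 6.1257 0.0000 0.0000
k=4: j=0 S=67.1213 intr=62.5587 cont=61.6803 V=62.5587[EX]; j=1 S=85.6761 intr=44.0039 cont=43.1916 V=44.0039[EX]; j=2 S=109.3600 intr=20.3200 cont=19.5921 V=20.3200[EX]; j=3 S=139.5910 intr=0.0000 cont=3.0949 V=3.0949[hold]; j=4 S=178.1790 intr=0.0000 cont=0.0000 V=0.0000[hold]  S*(4)=109.3600
k=3: j=0 S=75.8333 intr=53.8467 cont=52.9993 V=53.8467[EX]; j=1 S=96.7964 intr=32.8836 cont=32.1110 V=32.8836[EX]; j=2 S=123.5543 intr=6.1257 cont=11.7711 V=11.7711[hold]; j=3 S=157.7092 intr=0.0000 cont=1.5637 V=1.5637[hold]  S*(3)=96.7964
k=2: j=0 S=85.6761 intr=44.0039 cont=43.1916 V=44.0039[EX]; j=1 S=109.3600 intr=20.3200 cont=22.3366 V=22.3366[hold]; j=2 S=139.5910 intr=0.0000 cont=6.7074 V=6.7074[hold]  S*(2)=85.6761
k=1: j=0 S=96.7964 intr=32.8836 cont=33.0913 V=33.0913[hold]; j=1 S=123.5543 intr=6.1257 cont=14.5461 V=14.5461[hold]  S*(1)=-
k=0: j=0 S=109.3600 intr=20.3200 cont=23.7906 V=23.7906[hold]  S*(0)=-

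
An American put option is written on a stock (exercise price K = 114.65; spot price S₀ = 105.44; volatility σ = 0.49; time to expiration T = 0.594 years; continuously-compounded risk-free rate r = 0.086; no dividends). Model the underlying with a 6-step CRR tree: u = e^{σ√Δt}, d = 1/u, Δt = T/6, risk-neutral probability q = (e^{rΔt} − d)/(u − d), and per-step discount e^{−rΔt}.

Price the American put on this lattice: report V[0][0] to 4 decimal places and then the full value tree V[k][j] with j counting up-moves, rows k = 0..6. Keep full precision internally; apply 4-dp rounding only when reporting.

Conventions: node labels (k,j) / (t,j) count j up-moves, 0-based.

Δt=0.09900, u=1.16669, d=0.85712, q=0.48915, disc=e^(-rΔt)=0.99152
k=6 terminal: V=max(K-S,0) → 72.8418 57.7416 37.1876 9.2100 0.0000 0.0000 0.0000
k=5: j=0 S=48.7774 intr=65.8726 cont=64.9006 V=65.8726[EX]; j=1 S=66.3947 intr=48.2553 cont=47.2833 V=48.2553[EX]; j=2 S=90.3750 intr=24.2750 cont=23.3031 V=24.2750[EX]; j=3 S=123.0163 intr=0.0000 cont=4.6650 V=4.6650[hold]; j=4 S=167.4470 intr=0.0000 cont=0.0000 V=0.0000[hold]; j=5 S=227.9250 intr=0.0000 cont=0.0000 V=0.0000[hold]
k=4: j=0 S=56.9084 intr=57.7416 cont=56.7696 V=57.7416[EX]; j=1 S=77.4624 intr=37.1876 cont=36.2156 V=37.1876[EX]; j=2 S=105.4400 intr=9.2100 cont=14.5583 V=14.5583[hold]; j=3 S=143.5225 intr=0.0000 cont=2.3629 V=2.3629[hold]; j=4 S=195.3595 intr=0.0000 cont=0.0000 V=0.0000[hold]
k=3: j=0 S=66.3947 intr=48.2553 cont=47.2833 V=48.2553[EX]; j=1 S=90.3750 intr=24.2750 cont=25.8970 V=25.8970[hold]; j=2 S=123.0163 intr=0.0000 cont=8.5200 V=8.5200[hold]; j=3 S=167.4470 intr=0.0000 cont=1.1969 V=1.1969[hold]
k=2: j=0 S=77.4624 intr=37.1876 cont=37.0023 V=37.1876[EX]; j=1 S=105.4400 intr=9.2100 cont=17.2495 V=17.2495[hold]; j=2 S=143.5225 intr=0.0000 cont=4.8960 V=4.8960[hold]
k=1: j=0 S=90.3750 intr=24.2750 cont=27.2023 V=27.2023[hold]; j=1 S=123.0163 intr=0.0000 cont=11.1118 V=11.1118[hold]
k=0: j=0 S=105.4400 intr=9.2100 cont=19.1677 V=19.1677[hold]

price = 19.1677
tree:
19.1677
27.2023 11.1118
37.1876 17.2495 4.8960
48.2553 25.8970 8.5200 1.1969
57.7416 37.1876 14.5583 2.3629 0.0000
65.8726 48.2553 24.2750 4.6650 0.0000 0.0000
72.8418 57.7416 37.1876 9.2100 0.0000 0.0000 0.0000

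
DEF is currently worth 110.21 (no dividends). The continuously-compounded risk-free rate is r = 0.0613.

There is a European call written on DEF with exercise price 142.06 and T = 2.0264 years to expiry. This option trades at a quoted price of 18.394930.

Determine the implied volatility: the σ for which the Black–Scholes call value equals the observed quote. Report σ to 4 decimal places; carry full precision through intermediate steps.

sigma = 0.3832

At σ = 0.3832 the Black–Scholes value reproduces the quote:
σ√T = 0.3832·√2.0264 = 0.545492
d₁ = (ln(S/K) + (r+σ²/2)T) / (σ√T) = (ln(110.21/142.06) + (0.0613+0.3832²/2)·2.0264) / 0.545492 = (-0.253862 + 0.272999) / 0.545492 = 0.035082
d₂ = d₁ − σ√T = 0.035082 − 0.545492 = -0.510409
e^{−rT} = 0.883187
N(d₁) = 0.513993,  N(d₂) = 0.304882
V = S·N(d₁) − K·e^{−rT}·N(d₂) = 56.647155 − 38.252225 = 18.394930 (matching the quote); vega is positive throughout, so no other σ reproduces this price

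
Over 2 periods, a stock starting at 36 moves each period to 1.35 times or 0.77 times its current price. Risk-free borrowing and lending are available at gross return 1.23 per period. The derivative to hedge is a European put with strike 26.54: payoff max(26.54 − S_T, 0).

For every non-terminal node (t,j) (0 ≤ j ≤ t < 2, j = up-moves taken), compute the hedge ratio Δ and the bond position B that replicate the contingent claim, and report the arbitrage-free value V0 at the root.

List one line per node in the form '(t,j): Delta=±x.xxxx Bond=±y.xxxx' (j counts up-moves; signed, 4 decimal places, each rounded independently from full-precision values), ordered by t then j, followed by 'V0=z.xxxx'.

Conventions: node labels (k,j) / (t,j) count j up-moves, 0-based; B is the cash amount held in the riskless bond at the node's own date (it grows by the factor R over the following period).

Risk-neutral probability p* = (R−d)/(u−d) = (1.23−0.77)/(1.35−0.77) = 0.7931.
At maturity the claim pays: V(2,0)=5.1956, V(2,1)=0.0000, V(2,2)=0.0000
  t=1,j=0: stock 27.7200 → up 37.4220 (V=0.0000), down 21.3444 (V=5.1956). Price 0.8739; hedge Δ=-0.3232, bond B=9.8319.
  t=1,j=1: stock 48.6000 → up 65.6100 (V=0.0000), down 37.4220 (V=0.0000). Price 0.0000; hedge Δ=0.0000, bond B=0.0000.
  t=0,j=0: stock 36.0000 → up 48.6000 (V=0.0000), down 27.7200 (V=0.8739). Price 0.1470; hedge Δ=-0.0419, bond B=1.6538.
Sanity check at the root: Δ(0,0)·S0 + B(0,0) reproduces V0 = 0.1470.

(0,0): Delta=-0.0419 Bond=1.6538
(1,0): Delta=-0.3232 Bond=9.8319
(1,1): Delta=0.0000 Bond=0.0000
V0=0.1470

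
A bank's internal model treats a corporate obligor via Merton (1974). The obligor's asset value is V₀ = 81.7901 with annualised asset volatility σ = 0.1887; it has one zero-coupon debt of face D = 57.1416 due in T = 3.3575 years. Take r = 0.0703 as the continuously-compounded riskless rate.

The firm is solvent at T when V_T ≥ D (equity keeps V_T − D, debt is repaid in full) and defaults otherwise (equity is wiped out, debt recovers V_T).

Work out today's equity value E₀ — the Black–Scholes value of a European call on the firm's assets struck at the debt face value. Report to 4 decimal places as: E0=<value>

E0=37.0241

With assets at 81.7901 and a single debt payment of 57.1416 at 3.3575 years:
d₁ = [ln(V₀/D) + (r + σ²/2)T] / (σ√T)
   = [ln(81.7901/57.1416) + (0.0703 + 0.5·0.1887²)·3.3575] / (0.1887·√3.3575)
   = [0.358624 + 0.295809] / 0.345764 = 1.892714
d₂ = d₁ − σ√T = 1.892714 − 0.345764 = 1.546950
N(d₁) = 0.970802,  N(d₂) = 0.939062,  e^(−rT) = 0.789755
E₀ = V₀·N(d₁) − D·e^(−rT)·N(d₂)
   = 81.7901·0.970802 − 57.1416·0.789755·0.939062 = 37.024108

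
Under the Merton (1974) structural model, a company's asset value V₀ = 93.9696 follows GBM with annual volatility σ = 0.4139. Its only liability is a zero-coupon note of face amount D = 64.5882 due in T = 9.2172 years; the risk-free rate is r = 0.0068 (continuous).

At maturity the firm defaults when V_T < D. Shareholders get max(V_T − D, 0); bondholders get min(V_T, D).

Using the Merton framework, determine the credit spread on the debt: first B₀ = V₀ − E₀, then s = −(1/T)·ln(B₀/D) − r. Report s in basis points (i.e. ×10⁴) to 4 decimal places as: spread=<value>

With assets at 93.9696 and a single debt payment of 64.5882 at 9.2172 years:
d₁ = [ln(V₀/D) + (r + σ²/2)T] / (σ√T)
   = [ln(93.9696/64.5882) + (0.0068 + 0.5·0.4139²)·9.2172] / (0.4139·√9.2172)
   = [0.374940 + 0.852191] / 1.256594 = 0.976553
d₂ = d₁ − σ√T = 0.976553 − 1.256594 = -0.280041
N(d₁) = 0.835605,  N(d₂) = 0.389723,  e^(−rT) = 0.939247
E₀ = V₀·N(d₁) − D·e^(−rT)·N(d₂)
   = 93.9696·0.835605 − 64.5882·0.939247·0.389723 = 54.879181
B₀ = V₀ − E₀ = 93.9696 − 54.879181 = 39.090419
spread = −(1/T)·ln(B₀/D) − r = −(1/9.2172)·ln(39.090419/64.5882) − 0.0068 = 0.04768014
in basis points: 0.04768014 × 10⁴ = 476.8014 bp

spread=476.8014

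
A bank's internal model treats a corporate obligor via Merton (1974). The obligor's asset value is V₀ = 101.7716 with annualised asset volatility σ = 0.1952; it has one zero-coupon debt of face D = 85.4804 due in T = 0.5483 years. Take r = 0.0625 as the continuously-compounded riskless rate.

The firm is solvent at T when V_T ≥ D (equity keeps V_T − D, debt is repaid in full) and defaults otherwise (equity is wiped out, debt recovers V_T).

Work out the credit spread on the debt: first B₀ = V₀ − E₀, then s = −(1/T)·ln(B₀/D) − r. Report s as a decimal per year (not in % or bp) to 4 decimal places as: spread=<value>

With assets at 101.7716 and a single debt payment of 85.4804 at 0.5483 years:
d₁ = [ln(V₀/D) + (r + σ²/2)T] / (σ√T)
   = [ln(101.7716/85.4804) + (0.0625 + 0.5·0.1952²)·0.5483] / (0.1952·√0.5483)
   = [0.174444 + 0.044715] / 0.144540 = 1.516246
d₂ = d₁ − σ√T = 1.516246 − 0.144540 = 1.371706
N(d₁) = 0.935271,  N(d₂) = 0.914922,  e^(−rT) = 0.966312
E₀ = V₀·N(d₁) − D·e^(−rT)·N(d₂)
   = 101.7716·0.935271 − 85.4804·0.966312·0.914922 = 19.610817
B₀ = V₀ − E₀ = 101.7716 − 19.610817 = 82.160783
spread = −(1/T)·ln(B₀/D) − r = −(1/0.5483)·ln(82.160783/85.4804) − 0.0625 = 0.00973968

spread=0.0097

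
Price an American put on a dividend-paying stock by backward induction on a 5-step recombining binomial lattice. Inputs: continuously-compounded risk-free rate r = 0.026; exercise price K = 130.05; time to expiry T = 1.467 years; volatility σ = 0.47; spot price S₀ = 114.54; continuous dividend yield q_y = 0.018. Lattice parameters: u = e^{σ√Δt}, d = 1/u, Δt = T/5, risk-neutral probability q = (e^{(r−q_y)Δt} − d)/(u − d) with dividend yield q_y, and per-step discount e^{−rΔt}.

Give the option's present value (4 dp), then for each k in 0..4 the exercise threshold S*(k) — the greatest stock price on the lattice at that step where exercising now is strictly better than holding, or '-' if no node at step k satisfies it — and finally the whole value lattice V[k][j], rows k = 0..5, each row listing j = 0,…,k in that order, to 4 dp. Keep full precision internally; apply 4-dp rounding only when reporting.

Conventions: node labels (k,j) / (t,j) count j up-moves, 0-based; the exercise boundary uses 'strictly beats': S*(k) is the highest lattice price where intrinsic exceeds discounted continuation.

price = 34.8753
boundary = - - - 53.3662 68.8383
tree:
34.8753
47.3574 19.6753
61.7704 29.9291 7.0332
76.6838 43.9586 12.6840 0.0000
88.6784 61.2117 22.8750 0.0000 0.0000
97.9770 76.6838 41.2540 0.0000 0.0000 0.0000

params: Δt=0.29340 u=1.28992 d=0.77524 q=0.44126 e^(-rΔt)=0.99240
t_5 payoffs: 97.9770 76.6838 41.2540 0.0000 0.0000 0.0000
t_4: node(4,0) S=41.3716 payoff=88.6784 vs cont=87.9080 → 88.6784 [stop]  node(4,1) S=68.8383 payoff=61.2117 vs cont=60.5860 → 61.2117 [stop]  node(4,2) S=114.5400 payoff=15.5100 vs cont=22.8750 → 22.8750 [wait]  node(4,3) S=190.5831 payoff=0.0000 vs cont=0.0000 → 0.0000 [wait]  node(4,4) S=317.1112 payoff=0.0000 vs cont=0.0000 → 0.0000 [wait]  ⇒ S*(4)=68.8383
t_3: node(3,0) S=53.3662 payoff=76.6838 vs cont=75.9766 → 76.6838 [stop]  node(3,1) S=88.7960 payoff=41.2540 vs cont=43.9586 → 43.9586 [wait]  node(3,2) S=147.7477 payoff=0.0000 vs cont=12.6840 → 12.6840 [wait]  node(3,3) S=245.8374 payoff=0.0000 vs cont=0.0000 → 0.0000 [wait]  ⇒ S*(3)=53.3662
t_2: node(2,0) S=68.8383 payoff=61.2117 vs cont=61.7704 → 61.7704 [wait]  node(2,1) S=114.5400 payoff=15.5100 vs cont=29.9291 → 29.9291 [wait]  node(2,2) S=190.5831 payoff=0.0000 vs cont=7.0332 → 7.0332 [wait]  ⇒ S*(2)=-
t_1: node(1,0) S=88.7960 payoff=41.2540 vs cont=47.3574 → 47.3574 [wait]  node(1,1) S=147.7477 payoff=0.0000 vs cont=19.6753 → 19.6753 [wait]  ⇒ S*(1)=-
t_0: node(0,0) S=114.5400 payoff=15.5100 vs cont=34.8753 → 34.8753 [wait]  ⇒ S*(0)=-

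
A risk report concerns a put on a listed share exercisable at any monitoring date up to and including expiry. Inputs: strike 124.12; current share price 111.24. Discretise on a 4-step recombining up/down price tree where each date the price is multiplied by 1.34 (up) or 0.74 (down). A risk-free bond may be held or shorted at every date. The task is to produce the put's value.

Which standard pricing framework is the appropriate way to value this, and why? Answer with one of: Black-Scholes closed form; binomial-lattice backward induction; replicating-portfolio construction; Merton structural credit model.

framework: binomial-lattice backward induction

Key observation: the exercise right at every one of the 4 steps is what matters: each node needs max(124.12 − S, continuation), which only the stepwise tree valuation starting from spot 111.24 delivers.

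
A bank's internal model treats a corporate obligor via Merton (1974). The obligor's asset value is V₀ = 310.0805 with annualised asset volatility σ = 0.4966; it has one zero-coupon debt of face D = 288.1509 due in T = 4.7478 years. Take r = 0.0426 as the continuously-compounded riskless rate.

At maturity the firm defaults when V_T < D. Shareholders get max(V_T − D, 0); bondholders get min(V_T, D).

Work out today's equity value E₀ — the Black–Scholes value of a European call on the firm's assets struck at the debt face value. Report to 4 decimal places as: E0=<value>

Equity is a call on the firm's assets struck at D = 288.1509:
d₁ = [ln(V₀/D) + (r + σ²/2)T] / (σ√T)
   = [ln(310.0805/288.1509) + (0.0426 + 0.5·0.4966²)·4.7478] / (0.4966·√4.7478)
   = [0.073348 + 0.787687] / 1.082064 = 0.795734
d₂ = d₁ − σ√T = 0.795734 − 1.082064 = -0.286330
N(d₁) = 0.786907,  N(d₂) = 0.387313,  e^(−rT) = 0.816886
E₀ = V₀·N(d₁) − D·e^(−rT)·N(d₂)
   = 310.0805·0.786907 − 288.1509·0.816886·0.387313 = 152.836304

E0=152.8363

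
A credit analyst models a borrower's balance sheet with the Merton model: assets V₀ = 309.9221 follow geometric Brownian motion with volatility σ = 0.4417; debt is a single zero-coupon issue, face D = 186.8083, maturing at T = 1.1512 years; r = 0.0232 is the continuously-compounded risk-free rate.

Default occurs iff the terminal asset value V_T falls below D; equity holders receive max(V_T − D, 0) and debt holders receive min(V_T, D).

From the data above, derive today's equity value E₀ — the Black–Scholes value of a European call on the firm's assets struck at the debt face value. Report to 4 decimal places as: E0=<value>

E0=135.2557

Work the structural quantities from V₀ = 309.9221 against face 186.8083:
d₁ = [ln(V₀/D) + (r + σ²/2)T] / (σ√T)
   = [ln(309.9221/186.8083) + (0.0232 + 0.5·0.4417²)·1.1512] / (0.4417·√1.1512)
   = [0.506238 + 0.139007] / 0.473918 = 1.361513
d₂ = d₁ − σ√T = 1.361513 − 0.473918 = 0.887595
N(d₁) = 0.913324,  N(d₂) = 0.812621,  e^(−rT) = 0.973646
E₀ = V₀·N(d₁) − D·e^(−rT)·N(d₂)
   = 309.9221·0.913324 − 186.8083·0.973646·0.812621 = 135.255742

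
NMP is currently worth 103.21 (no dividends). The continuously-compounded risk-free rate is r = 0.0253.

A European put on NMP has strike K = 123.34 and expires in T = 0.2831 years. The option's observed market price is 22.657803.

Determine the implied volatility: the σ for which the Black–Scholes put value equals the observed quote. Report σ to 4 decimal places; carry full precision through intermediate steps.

sigma = 0.4318

At σ = 0.4318 the Black–Scholes value reproduces the quote:
σ√T = 0.4318·√0.2831 = 0.229748
d₁ = (ln(S/K) + (r+σ²/2)T) / (σ√T) = (ln(103.21/123.34) + (0.0253+0.4318²/2)·0.2831) / 0.229748 = (-0.178179 + 0.033555) / 0.229748 = -0.629490
d₂ = d₁ − σ√T = -0.629490 − 0.229748 = -0.859239
e^{−rT} = 0.992863
N(−d₁) = 0.735486,  N(−d₂) = 0.804896
V = K·e^{−rT}·N(−d₂) − S·N(−d₁) = 98.567307 − 75.909505 = 22.657803 (equal to the quote); since ∂V/∂σ > 0 for all σ, the implied volatility is unique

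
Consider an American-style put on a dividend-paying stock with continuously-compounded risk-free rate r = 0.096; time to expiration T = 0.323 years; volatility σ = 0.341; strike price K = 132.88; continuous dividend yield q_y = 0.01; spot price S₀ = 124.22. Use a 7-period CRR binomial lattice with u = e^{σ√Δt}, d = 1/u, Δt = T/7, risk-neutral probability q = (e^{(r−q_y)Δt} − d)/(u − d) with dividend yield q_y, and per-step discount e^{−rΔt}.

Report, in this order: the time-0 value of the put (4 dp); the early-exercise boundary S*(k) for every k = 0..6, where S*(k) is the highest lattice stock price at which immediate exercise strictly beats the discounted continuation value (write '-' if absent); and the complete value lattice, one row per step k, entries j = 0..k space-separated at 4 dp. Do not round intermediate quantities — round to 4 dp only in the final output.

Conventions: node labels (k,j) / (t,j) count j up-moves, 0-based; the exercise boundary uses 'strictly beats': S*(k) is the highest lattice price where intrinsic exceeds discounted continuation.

price = 12.9512
boundary = - - 107.2920 99.7139 107.2920 115.4462 124.2200
tree:
12.9512
18.5598 7.6498
25.5880 11.9371 3.5778
33.1661 17.9183 6.2672 1.0127
40.2091 25.5880 10.6707 2.0709 0.0000
46.7545 33.1661 17.4338 4.2349 0.0000 0.0000
52.8377 40.2091 25.5880 8.6600 0.0000 0.0000 0.0000
58.4912 46.7545 33.1661 17.4338 0.0000 0.0000 0.0000 0.0000

Δt=0.04614  u=1.07600  d=0.92937  q=0.50881  discount=0.99558
step 7 (expiry): payoffs max(K−S,0) = 58.4912 46.7545 33.1661 17.4338 0.0000 0.0000 0.0000 0.0000
step 6: (k=6,j=0): S=80.0423, K−S=52.8377, hold=52.2873 ⇒ V=52.8377 exercise | (k=6,j=1): S=92.6709, K−S=40.2091, hold=39.6645 ⇒ V=40.2091 exercise | (k=6,j=2): S=107.2920, K−S=25.5880, hold=25.0501 ⇒ V=25.5880 exercise | (k=6,j=3): S=124.2200, K−S=8.6600, hold=8.5254 ⇒ V=8.6600 exercise | (k=6,j=4): S=143.8188, K−S=0.0000, hold=0.0000 ⇒ V=0.0000 continue | (k=6,j=5): S=166.5097, K−S=0.0000, hold=0.0000 ⇒ V=0.0000 continue | (k=6,j=6): S=192.7807, K−S=0.0000, hold=0.0000 ⇒ V=0.0000 continue  boundary S*=124.2200
step 5: (k=5,j=0): S=86.1255, K−S=46.7545, hold=46.2070 ⇒ V=46.7545 exercise | (k=5,j=1): S=99.7139, K−S=33.1661, hold=32.6248 ⇒ V=33.1661 exercise | (k=5,j=2): S=115.4462, K−S=17.4338, hold=16.8998 ⇒ V=17.4338 exercise | (k=5,j=3): S=133.6606, K−S=0.0000, hold=4.2349 ⇒ V=4.2349 continue | (k=5,j=4): S=154.7489, K−S=0.0000, hold=0.0000 ⇒ V=0.0000 continue | (k=5,j=5): S=179.1643, K−S=0.0000, hold=0.0000 ⇒ V=0.0000 continue  boundary S*=115.4462
step 4: (k=4,j=0): S=92.6709, K−S=40.2091, hold=39.6645 ⇒ V=40.2091 exercise | (k=4,j=1): S=107.2920, K−S=25.5880, hold=25.0501 ⇒ V=25.5880 exercise | (k=4,j=2): S=124.2200, K−S=8.6600, hold=10.6707 ⇒ V=10.6707 continue | (k=4,j=3): S=143.8188, K−S=0.0000, hold=2.0709 ⇒ V=2.0709 continue | (k=4,j=4): S=166.5097, K−S=0.0000, hold=0.0000 ⇒ V=0.0000 continue  boundary S*=107.2920
step 3: (k=3,j=0): S=99.7139, K−S=33.1661, hold=32.6248 ⇒ V=33.1661 exercise | (k=3,j=1): S=115.4462, K−S=17.4338, hold=17.9183 ⇒ V=17.9183 continue | (k=3,j=2): S=133.6606, K−S=0.0000, hold=6.2672 ⇒ V=6.2672 continue | (k=3,j=3): S=154.7489, K−S=0.0000, hold=1.0127 ⇒ V=1.0127 continue  boundary S*=99.7139
step 2: (k=2,j=0): S=107.2920, K−S=25.5880, hold=25.2955 ⇒ V=25.5880 exercise | (k=2,j=1): S=124.2200, K−S=8.6600, hold=11.9371 ⇒ V=11.9371 continue | (k=2,j=2): S=143.8188, K−S=0.0000, hold=3.5778 ⇒ V=3.5778 continue  boundary S*=107.2920
step 1: (k=1,j=0): S=115.4462, K−S=17.4338, hold=18.5598 ⇒ V=18.5598 continue | (k=1,j=1): S=133.6606, K−S=0.0000, hold=7.6498 ⇒ V=7.6498 continue  boundary S*=-
step 0: (k=0,j=0): S=124.2200, K−S=8.6600, hold=12.9512 ⇒ V=12.9512 continue  boundary S*=-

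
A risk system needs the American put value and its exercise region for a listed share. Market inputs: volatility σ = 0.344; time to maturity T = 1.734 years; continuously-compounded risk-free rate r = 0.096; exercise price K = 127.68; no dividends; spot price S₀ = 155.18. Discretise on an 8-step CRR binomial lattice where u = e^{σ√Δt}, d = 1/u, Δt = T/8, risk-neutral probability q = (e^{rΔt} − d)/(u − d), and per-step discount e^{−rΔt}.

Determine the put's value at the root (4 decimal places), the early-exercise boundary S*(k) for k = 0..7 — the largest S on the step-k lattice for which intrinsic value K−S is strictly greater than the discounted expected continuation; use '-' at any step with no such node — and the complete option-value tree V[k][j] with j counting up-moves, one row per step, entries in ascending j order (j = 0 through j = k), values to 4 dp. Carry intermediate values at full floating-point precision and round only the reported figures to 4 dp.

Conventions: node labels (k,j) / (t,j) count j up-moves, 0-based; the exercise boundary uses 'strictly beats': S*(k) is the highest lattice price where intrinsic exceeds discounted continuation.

Δt=0.21675  u=1.17369  d=0.85201  q=0.52541  discount=0.97941
step 8 (expiry): payoffs max(K−S,0) = 84.5873 68.3176 45.9052 15.0309 0.0000 0.0000 0.0000 0.0000 0.0000
step 7: (k=7,j=0): S=50.5775, K−S=77.1025, hold=74.4732 ⇒ V=77.1025 exercise | (k=7,j=1): S=69.6732, K−S=58.0068, hold=55.3775 ⇒ V=58.0068 exercise | (k=7,j=2): S=95.9784, K−S=31.7016, hold=29.0723 ⇒ V=31.7016 exercise | (k=7,j=3): S=132.2153, K−S=0.0000, hold=6.9866 ⇒ V=6.9866 continue | (k=7,j=4): S=182.1335, K−S=0.0000, hold=0.0000 ⇒ V=0.0000 continue | (k=7,j=5): S=250.8984, K−S=0.0000, hold=0.0000 ⇒ V=0.0000 continue | (k=7,j=6): S=345.6256, K−S=0.0000, hold=0.0000 ⇒ V=0.0000 continue | (k=7,j=7): S=476.1173, K−S=0.0000, hold=0.0000 ⇒ V=0.0000 continue  boundary S*=95.9784
step 6: (k=6,j=0): S=59.3624, K−S=68.3176, hold=65.6883 ⇒ V=68.3176 exercise | (k=6,j=1): S=81.7748, K−S=45.9052, hold=43.2759 ⇒ V=45.9052 exercise | (k=6,j=2): S=112.6491, K−S=15.0309, hold=18.3307 ⇒ V=18.3307 continue | (k=6,j=3): S=155.1800, K−S=0.0000, hold=3.2475 ⇒ V=3.2475 continue | (k=6,j=4): S=213.7685, K−S=0.0000, hold=0.0000 ⇒ V=0.0000 continue | (k=6,j=5): S=294.4773, K−S=0.0000, hold=0.0000 ⇒ V=0.0000 continue | (k=6,j=6): S=405.6579, K−S=0.0000, hold=0.0000 ⇒ V=0.0000 continue  boundary S*=81.7748
step 5: (k=5,j=0): S=69.6732, K−S=58.0068, hold=55.3775 ⇒ V=58.0068 exercise | (k=5,j=1): S=95.9784, K−S=31.7016, hold=30.7703 ⇒ V=31.7016 exercise | (k=5,j=2): S=132.2153, K−S=0.0000, hold=10.1915 ⇒ V=10.1915 continue | (k=5,j=3): S=182.1335, K−S=0.0000, hold=1.5095 ⇒ V=1.5095 continue | (k=5,j=4): S=250.8984, K−S=0.0000, hold=0.0000 ⇒ V=0.0000 continue | (k=5,j=5): S=345.6256, K−S=0.0000, hold=0.0000 ⇒ V=0.0000 continue  boundary S*=95.9784
step 4: (k=4,j=0): S=81.7748, K−S=45.9052, hold=43.2759 ⇒ V=45.9052 exercise | (k=4,j=1): S=112.6491, K−S=15.0309, hold=19.9799 ⇒ V=19.9799 continue | (k=4,j=2): S=155.1800, K−S=0.0000, hold=5.5140 ⇒ V=5.5140 continue | (k=4,j=3): S=213.7685, K−S=0.0000, hold=0.7016 ⇒ V=0.7016 continue | (k=4,j=4): S=294.4773, K−S=0.0000, hold=0.0000 ⇒ V=0.0000 continue  boundary S*=81.7748
step 3: (k=3,j=0): S=95.9784, K−S=31.7016, hold=31.6189 ⇒ V=31.7016 exercise | (k=3,j=1): S=132.2153, K−S=0.0000, hold=12.1244 ⇒ V=12.1244 continue | (k=3,j=2): S=182.1335, K−S=0.0000, hold=2.9240 ⇒ V=2.9240 continue | (k=3,j=3): S=250.8984, K−S=0.0000, hold=0.3261 ⇒ V=0.3261 continue  boundary S*=95.9784
step 2: (k=2,j=0): S=112.6491, K−S=15.0309, hold=20.9745 ⇒ V=20.9745 continue | (k=2,j=1): S=155.1800, K−S=0.0000, hold=7.1403 ⇒ V=7.1403 continue | (k=2,j=2): S=213.7685, K−S=0.0000, hold=1.5270 ⇒ V=1.5270 continue  boundary S*=-
step 1: (k=1,j=0): S=132.2153, K−S=0.0000, hold=13.4236 ⇒ V=13.4236 continue | (k=1,j=1): S=182.1335, K−S=0.0000, hold=4.1047 ⇒ V=4.1047 continue  boundary S*=-
step 0: (k=0,j=0): S=155.1800, K−S=0.0000, hold=8.3518 ⇒ V=8.3518 continue  boundary S*=-

price = 8.3518
boundary = - - - 95.9784 81.7748 95.9784 81.7748 95.9784
tree:
8.3518
13.4236 4.1047
20.9745 7.1403 1.5270
31.7016 12.1244 2.9240 0.3261
45.9052 19.9799 5.5140 0.7016 0.0000
58.0068 31.7016 10.1915 1.5095 0.0000 0.0000
68.3176 45.9052 18.3307 3.2475 0.0000 0.0000 0.0000
77.1025 58.0068 31.7016 6.9866 0.0000 0.0000 0.0000 0.0000
84.5873 68.3176 45.9052 15.0309 0.0000 0.0000 0.0000 0.0000 0.0000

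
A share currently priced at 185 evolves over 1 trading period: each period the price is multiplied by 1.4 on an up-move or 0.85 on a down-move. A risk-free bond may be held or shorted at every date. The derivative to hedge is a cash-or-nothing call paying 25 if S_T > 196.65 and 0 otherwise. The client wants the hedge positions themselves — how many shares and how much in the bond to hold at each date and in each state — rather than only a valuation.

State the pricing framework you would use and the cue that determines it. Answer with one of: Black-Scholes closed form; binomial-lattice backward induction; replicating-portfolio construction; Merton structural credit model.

framework: replicating-portfolio construction

Key observation: since the answer must list Δ and B at each node of the 1.4/0.85 lattice on 185, the replicating-portfolio method — solving the two-state system at every node — is the one that applies.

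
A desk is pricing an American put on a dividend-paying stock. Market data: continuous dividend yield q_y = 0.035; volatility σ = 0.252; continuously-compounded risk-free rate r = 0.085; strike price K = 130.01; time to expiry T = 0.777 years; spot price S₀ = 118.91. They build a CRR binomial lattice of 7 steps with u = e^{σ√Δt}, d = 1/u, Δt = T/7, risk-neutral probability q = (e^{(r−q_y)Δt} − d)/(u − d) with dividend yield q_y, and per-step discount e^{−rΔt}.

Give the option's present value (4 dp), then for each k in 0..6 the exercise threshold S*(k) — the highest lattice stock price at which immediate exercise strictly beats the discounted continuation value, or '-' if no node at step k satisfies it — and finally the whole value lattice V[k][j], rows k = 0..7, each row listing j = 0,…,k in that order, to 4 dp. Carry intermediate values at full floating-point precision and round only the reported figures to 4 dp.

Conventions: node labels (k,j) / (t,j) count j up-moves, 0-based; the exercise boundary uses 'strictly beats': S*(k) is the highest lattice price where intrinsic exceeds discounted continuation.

params: Δt=0.11100 u=1.08758 d=0.91947 q=0.51213 e^(-rΔt)=0.99061
t_7 payoffs: 63.9436 51.8641 37.5762 20.6758 0.6855 0.0000 0.0000 0.0000
t_6: node(6,0) S=71.8528 payoff=58.1572 vs cont=57.2150 → 58.1572 [stop]  node(6,1) S=84.9901 payoff=45.0199 vs cont=44.1286 → 45.0199 [stop]  node(6,2) S=100.5295 payoff=29.4805 vs cont=28.6495 → 29.4805 [stop]  node(6,3) S=118.9100 payoff=11.1000 vs cont=10.3402 → 11.1000 [stop]  node(6,4) S=140.6512 payoff=0.0000 vs cont=0.3313 → 0.3313 [wait]  node(6,5) S=166.3674 payoff=0.0000 vs cont=0.0000 → 0.0000 [wait]  node(6,6) S=196.7856 payoff=0.0000 vs cont=0.0000 → 0.0000 [wait]  ⇒ S*(6)=118.9100
t_5: node(5,0) S=78.1459 payoff=51.8641 vs cont=50.9463 → 51.8641 [stop]  node(5,1) S=92.4338 payoff=37.5762 vs cont=36.7137 → 37.5762 [stop]  node(5,2) S=109.3342 payoff=20.6758 vs cont=19.8789 → 20.6758 [stop]  node(5,3) S=129.3245 payoff=0.6855 vs cont=5.5326 → 5.5326 [wait]  node(5,4) S=152.9699 payoff=0.0000 vs cont=0.1601 → 0.1601 [wait]  node(5,5) S=180.9384 payoff=0.0000 vs cont=0.0000 → 0.0000 [wait]  ⇒ S*(5)=109.3342
t_4: node(4,0) S=84.9901 payoff=45.0199 vs cont=44.1286 → 45.0199 [stop]  node(4,1) S=100.5295 payoff=29.4805 vs cont=28.6495 → 29.4805 [stop]  node(4,2) S=118.9100 payoff=11.1000 vs cont=12.7992 → 12.7992 [wait]  node(4,3) S=140.6512 payoff=0.0000 vs cont=2.7551 → 2.7551 [wait]  node(4,4) S=166.3674 payoff=0.0000 vs cont=0.0774 → 0.0774 [wait]  ⇒ S*(4)=100.5295
t_3: node(3,0) S=92.4338 payoff=37.5762 vs cont=36.7137 → 37.5762 [stop]  node(3,1) S=109.3342 payoff=20.6758 vs cont=20.7409 → 20.7409 [wait]  node(3,2) S=129.3245 payoff=0.6855 vs cont=7.5834 → 7.5834 [wait]  node(3,3) S=152.9699 payoff=0.0000 vs cont=1.3708 → 1.3708 [wait]  ⇒ S*(3)=92.4338
t_2: node(2,0) S=100.5295 payoff=29.4805 vs cont=28.6825 → 29.4805 [stop]  node(2,1) S=118.9100 payoff=11.1000 vs cont=13.8711 → 13.8711 [wait]  node(2,2) S=140.6512 payoff=0.0000 vs cont=4.3604 → 4.3604 [wait]  ⇒ S*(2)=100.5295
t_1: node(1,0) S=109.3342 payoff=20.6758 vs cont=21.2847 → 21.2847 [wait]  node(1,1) S=129.3245 payoff=0.6855 vs cont=8.9159 → 8.9159 [wait]  ⇒ S*(1)=-
t_0: node(0,0) S=118.9100 payoff=11.1000 vs cont=14.8099 → 14.8099 [wait]  ⇒ S*(0)=-

price = 14.8099
boundary = - - 100.5295 92.4338 100.5295 109.3342 118.9100
tree:
14.8099
21.2847 8.9159
29.4805 13.8711 4.3604
37.5762 20.7409 7.5834 1.3708
45.0199 29.4805 12.7992 2.7551 0.0774
51.8641 37.5762 20.6758 5.5326 0.1601 0.0000
58.1572 45.0199 29.4805 11.1000 0.3313 0.0000 0.0000
63.9436 51.8641 37.5762 20.6758 0.6855 0.0000 0.0000 0.0000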